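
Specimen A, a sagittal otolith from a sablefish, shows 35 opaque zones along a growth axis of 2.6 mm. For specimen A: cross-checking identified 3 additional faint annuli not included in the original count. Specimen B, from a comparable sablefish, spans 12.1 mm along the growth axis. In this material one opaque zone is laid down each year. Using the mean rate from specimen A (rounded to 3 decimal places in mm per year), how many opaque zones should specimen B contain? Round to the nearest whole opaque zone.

178 opaque zones

Specimen A: adjusted count: 35 + 3 = 38 opaque zones.
A: Mean rate = 2.6 mm / 38 years ≈ 0.068 mm per year.
B spans 12.1 / 0.068 = 177.94 years ≈ 178 opaque zones.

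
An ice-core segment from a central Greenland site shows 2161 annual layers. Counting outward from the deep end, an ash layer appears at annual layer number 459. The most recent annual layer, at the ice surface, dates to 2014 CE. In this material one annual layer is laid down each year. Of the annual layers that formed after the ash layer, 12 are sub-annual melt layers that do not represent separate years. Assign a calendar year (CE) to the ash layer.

Between annual layer 459 and the ice surface there are 2161 − 459 = 1702 annual layers.
1702 − 12 false = 1690 true annual layers after the ash layer.
The annual layer at the ice surface is 2014 CE, so the ash layer dates to 2014 − 1690 = 324 CE.

324 CE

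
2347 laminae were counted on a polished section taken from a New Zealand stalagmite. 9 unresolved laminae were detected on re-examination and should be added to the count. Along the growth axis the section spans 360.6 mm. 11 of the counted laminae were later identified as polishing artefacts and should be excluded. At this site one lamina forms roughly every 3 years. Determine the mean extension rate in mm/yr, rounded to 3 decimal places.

After corrections the count is 2347 − 11 + 9 = 2345 laminae.
Multiplying by 3 years per lamina: 2345 × 3 = 7035 years.
360.6 mm over 7035 years gives 360.6 / 7035 ≈ 0.051 mm/yr.

0.051 mm/yr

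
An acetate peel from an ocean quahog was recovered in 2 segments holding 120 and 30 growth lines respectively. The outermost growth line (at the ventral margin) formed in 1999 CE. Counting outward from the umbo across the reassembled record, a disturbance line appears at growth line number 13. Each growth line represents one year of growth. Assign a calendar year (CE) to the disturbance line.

Total growth lines = 120 + 30 = 150.
Between growth line 13 and the ventral margin there are 150 − 13 = 137 growth lines.
1999 − 137 = 1862 CE.

1862 CE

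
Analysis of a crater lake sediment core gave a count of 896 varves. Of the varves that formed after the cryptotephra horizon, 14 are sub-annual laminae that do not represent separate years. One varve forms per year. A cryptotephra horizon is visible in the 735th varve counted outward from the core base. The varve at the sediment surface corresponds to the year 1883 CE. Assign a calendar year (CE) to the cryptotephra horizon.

1736 CE

896 − 735 = 161 varves lie beyond the cryptotephra horizon toward the sediment surface.
161 − 14 false = 147 true varves after the cryptotephra horizon.
1883 − 147 = 1736 CE.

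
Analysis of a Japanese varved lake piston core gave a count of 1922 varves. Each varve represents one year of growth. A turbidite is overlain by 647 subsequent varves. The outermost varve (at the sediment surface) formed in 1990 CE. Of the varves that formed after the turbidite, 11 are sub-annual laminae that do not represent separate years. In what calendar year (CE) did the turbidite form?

1354 CE

There are 647 varves younger than the turbidite.
Removing the 11 false varves leaves 647 − 11 = 636 true varves beyond the turbidite.
1990 − 636 = 1354 CE.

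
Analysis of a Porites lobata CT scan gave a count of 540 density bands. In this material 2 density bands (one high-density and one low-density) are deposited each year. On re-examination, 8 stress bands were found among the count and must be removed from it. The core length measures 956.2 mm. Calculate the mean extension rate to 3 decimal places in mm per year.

3.595 mm per year

After corrections the count is 540 − 8 = 532 density bands.
532 density bands at 2 per year is 532 / 2 = 266 years.
956.2 mm over 266 years gives 956.2 / 266 ≈ 3.595 mm per year.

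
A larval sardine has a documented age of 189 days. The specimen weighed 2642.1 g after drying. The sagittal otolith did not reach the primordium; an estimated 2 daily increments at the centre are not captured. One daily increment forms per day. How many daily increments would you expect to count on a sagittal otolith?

One daily increment per day gives 189 daily increments over 189 days.
Less the 2 uncaptured daily increments: 189 − 2 = 187.

187 daily increments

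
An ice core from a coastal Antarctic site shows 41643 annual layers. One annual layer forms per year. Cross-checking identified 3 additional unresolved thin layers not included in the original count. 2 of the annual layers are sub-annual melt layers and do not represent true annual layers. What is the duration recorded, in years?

True annual layer count = 41643 − 2 + 3 = 41644.
At one annual layer per year, that is 41644 years.

41644 yr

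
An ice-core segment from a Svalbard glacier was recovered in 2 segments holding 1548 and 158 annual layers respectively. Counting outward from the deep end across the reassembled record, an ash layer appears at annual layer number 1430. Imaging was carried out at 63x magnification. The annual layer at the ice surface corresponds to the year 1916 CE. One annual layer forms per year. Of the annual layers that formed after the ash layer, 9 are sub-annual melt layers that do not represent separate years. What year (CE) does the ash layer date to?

Total annual layers = 1548 + 158 = 1706.
Between annual layer 1430 and the ice surface there are 1706 − 1430 = 276 annual layers.
Removing the 9 false annual layers leaves 276 − 9 = 267 true annual layers beyond the ash layer.
The annual layer at the ice surface is 1916 CE, so the ash layer dates to 1916 − 267 = 1649 CE.

1649 CE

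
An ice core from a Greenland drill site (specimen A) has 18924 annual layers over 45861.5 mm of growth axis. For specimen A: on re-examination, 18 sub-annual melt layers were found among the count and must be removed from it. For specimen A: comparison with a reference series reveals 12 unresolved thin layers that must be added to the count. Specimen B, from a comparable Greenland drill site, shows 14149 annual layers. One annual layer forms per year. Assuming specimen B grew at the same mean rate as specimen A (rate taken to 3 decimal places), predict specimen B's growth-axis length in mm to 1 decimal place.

34297.2 mm

Specimen A: adjusted count: 18924 − 18 + 12 = 18918 annual layers.
A: 45861.5 mm over 18918 years gives 45861.5 / 18918 ≈ 2.424 mm/year.
For B, 2.424 mm/year × 14149 years = 34297.2 mm.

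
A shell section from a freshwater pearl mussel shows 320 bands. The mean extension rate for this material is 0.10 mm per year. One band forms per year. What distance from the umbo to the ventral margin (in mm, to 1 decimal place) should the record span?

32.0 mm

320 years of growth are recorded.
Length ≈ 0.10 × 320 = 32.0 mm.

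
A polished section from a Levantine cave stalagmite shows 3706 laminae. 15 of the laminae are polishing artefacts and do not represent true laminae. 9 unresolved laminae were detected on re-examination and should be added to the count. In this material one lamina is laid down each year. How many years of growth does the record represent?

Adjusted count: 3706 − 15 + 9 = 3700 laminae.
One lamina per year makes the duration 3700 years.

3700 years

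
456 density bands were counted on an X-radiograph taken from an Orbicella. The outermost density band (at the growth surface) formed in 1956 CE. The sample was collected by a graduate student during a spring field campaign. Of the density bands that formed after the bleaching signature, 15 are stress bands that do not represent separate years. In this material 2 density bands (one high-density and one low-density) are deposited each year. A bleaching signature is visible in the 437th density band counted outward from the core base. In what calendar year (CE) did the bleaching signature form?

The bleaching signature sits at density band 437 from the core base, so 456 − 437 = 19 density bands formed after it.
Removing the 15 false density bands leaves 19 − 15 = 4 true density bands beyond the bleaching signature.
Dividing by 2 density bands per year: 4 / 2 = 2 years.
Counting back 2 years from 1956 CE places the bleaching signature in 1956 − 2 = 1954 CE.

1954 CE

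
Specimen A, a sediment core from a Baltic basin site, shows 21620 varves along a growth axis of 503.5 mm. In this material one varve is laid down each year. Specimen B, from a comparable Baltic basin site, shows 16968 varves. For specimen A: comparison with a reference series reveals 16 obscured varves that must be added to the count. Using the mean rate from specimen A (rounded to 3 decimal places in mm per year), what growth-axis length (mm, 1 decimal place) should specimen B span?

390.3 mm

Specimen A: true varve count = 21620 + 16 = 21636.
A: 503.5 mm over 21636 years gives 503.5 / 21636 ≈ 0.023 mm/year.
For B, 0.023 mm/year × 16968 years = 390.3 mm.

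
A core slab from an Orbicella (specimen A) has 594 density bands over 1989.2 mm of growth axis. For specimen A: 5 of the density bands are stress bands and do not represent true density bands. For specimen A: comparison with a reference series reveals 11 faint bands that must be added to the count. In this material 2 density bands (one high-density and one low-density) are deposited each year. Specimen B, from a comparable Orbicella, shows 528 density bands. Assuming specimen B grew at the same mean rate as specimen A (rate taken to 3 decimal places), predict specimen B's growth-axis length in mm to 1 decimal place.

Specimen A: correcting the raw count gives 594 − 5 + 11 = 600 true density bands.
Specimen A: dividing by 2 density bands per year: 600 / 2 = 300 years.
A: Extension rate ≈ 1989.2 / 300 = 6.631 mm per year.
Specimen B: 528 density bands at 2 per year is 528 / 2 = 264 years. For B, 6.631 mm/year × 264 years = 1750.6 mm.

1750.6 mm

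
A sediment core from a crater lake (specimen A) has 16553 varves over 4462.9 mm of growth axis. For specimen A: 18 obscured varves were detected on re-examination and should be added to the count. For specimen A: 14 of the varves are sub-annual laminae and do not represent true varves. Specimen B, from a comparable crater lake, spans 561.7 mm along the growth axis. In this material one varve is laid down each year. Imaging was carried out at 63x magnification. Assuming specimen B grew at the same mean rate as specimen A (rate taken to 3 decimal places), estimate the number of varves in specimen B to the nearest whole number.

2080 varves

Specimen A: after corrections the count is 16553 − 14 + 18 = 16557 varves.
A: Mean rate = 4462.9 mm / 16557 years ≈ 0.270 mm per year.
B spans 561.7 / 0.270 = 2080.37 years ≈ 2080 varves.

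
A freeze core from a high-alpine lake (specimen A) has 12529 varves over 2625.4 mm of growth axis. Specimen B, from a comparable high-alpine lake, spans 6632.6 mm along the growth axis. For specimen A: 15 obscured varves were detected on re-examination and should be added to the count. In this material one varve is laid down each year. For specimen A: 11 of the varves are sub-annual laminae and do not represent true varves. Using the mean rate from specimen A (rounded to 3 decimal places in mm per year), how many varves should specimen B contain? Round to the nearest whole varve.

31735 varves

Specimen A: after corrections the count is 12529 − 11 + 15 = 12533 varves.
A: Mean rate = 2625.4 mm / 12533 years ≈ 0.209 mm/year.
For B, 6632.6 / 0.209 = 31734.93 years ≈ 31735 varves.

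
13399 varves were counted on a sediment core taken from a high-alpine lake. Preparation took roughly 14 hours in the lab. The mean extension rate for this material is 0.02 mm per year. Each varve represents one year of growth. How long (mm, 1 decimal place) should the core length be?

The record spans 13399 years at 0.02 mm per year.
Length ≈ 0.02 × 13399 = 268.0 mm.

268.0 mm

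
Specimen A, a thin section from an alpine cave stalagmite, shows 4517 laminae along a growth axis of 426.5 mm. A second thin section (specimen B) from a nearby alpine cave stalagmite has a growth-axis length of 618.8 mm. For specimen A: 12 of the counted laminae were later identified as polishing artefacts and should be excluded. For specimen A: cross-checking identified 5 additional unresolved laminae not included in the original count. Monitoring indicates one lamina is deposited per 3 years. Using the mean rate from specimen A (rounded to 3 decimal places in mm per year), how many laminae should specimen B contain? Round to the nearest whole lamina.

Specimen A: correcting the raw count gives 4517 − 12 + 5 = 4510 true laminae.
Specimen A: at 3 years per lamina, 4510 × 3 = 13530 years.
A: 426.5 mm over 13530 years gives 426.5 / 13530 ≈ 0.032 mm/yr.
For B, 618.8 / 0.032 = 19337.50 years; at 3 years per lamina that is 19337.50 / 3 ≈ 6446 laminae.

6446 laminae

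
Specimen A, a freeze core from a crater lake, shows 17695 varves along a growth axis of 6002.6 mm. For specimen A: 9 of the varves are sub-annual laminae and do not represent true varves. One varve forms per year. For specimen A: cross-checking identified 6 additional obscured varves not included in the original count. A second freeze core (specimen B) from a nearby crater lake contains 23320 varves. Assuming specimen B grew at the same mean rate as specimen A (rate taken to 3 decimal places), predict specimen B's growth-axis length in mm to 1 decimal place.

Specimen A: correcting the raw count gives 17695 − 9 + 6 = 17692 true varves.
A: Mean rate = 6002.6 mm / 17692 years ≈ 0.339 mm per year.
B's length ≈ 0.339 × 23320 = 7905.5 mm.

7905.5 mm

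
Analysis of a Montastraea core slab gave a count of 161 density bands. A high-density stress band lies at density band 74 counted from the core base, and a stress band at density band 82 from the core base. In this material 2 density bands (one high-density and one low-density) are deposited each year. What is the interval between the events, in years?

Separation: 82 − 74 = 8 density bands.
Dividing by 2 density bands per year: 8 / 2 = 4 years.

4 years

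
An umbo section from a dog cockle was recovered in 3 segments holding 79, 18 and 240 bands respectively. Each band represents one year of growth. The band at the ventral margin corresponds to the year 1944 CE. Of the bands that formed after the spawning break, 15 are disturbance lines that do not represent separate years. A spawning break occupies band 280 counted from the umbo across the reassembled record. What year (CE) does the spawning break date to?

Total bands = 79 + 18 + 240 = 337.
The spawning break sits at band 280 from the umbo, so 337 − 280 = 57 bands formed after it.
Excluding 15 false bands: 57 − 15 = 42.
1944 − 42 = 1902 CE.

1902 CE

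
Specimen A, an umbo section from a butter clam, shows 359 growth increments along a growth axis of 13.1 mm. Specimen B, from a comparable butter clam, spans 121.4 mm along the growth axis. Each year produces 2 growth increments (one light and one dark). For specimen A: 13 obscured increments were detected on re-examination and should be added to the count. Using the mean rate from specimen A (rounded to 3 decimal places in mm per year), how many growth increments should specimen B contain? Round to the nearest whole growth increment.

Specimen A: adjusted count: 359 + 13 = 372 growth increments.
Specimen A: dividing by 2 growth increments per year: 372 / 2 = 186 years.
A: Extension rate ≈ 13.1 / 186 = 0.070 mm/year.
For B, 121.4 / 0.070 = 1734.29 years; at 2 growth increments per year that is 1734.29 × 2 ≈ 3469 growth increments.

3469 growth increments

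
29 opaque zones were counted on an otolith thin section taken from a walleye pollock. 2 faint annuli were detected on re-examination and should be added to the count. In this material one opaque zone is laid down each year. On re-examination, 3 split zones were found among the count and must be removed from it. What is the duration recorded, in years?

Correcting the raw count gives 29 − 3 + 2 = 28 true opaque zones.
One opaque zone per year makes the duration 28 years.

28 yr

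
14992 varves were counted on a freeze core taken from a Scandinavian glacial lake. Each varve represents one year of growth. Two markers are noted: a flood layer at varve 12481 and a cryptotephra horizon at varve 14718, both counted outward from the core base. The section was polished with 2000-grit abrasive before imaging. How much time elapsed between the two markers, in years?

2237 years

The two markers are separated by 14718 − 12481 = 2237 varves.
One varve per year makes the interval 2237 years.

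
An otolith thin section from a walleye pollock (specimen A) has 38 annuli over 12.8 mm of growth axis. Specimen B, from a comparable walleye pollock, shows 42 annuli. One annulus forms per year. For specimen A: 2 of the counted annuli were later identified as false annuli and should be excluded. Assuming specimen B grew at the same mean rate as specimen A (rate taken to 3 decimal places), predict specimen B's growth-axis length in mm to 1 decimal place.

Specimen A: after corrections the count is 38 − 2 = 36 annuli.
A: Mean rate = 12.8 mm / 36 years ≈ 0.356 mm/year.
For B, 0.356 mm/year × 42 years = 15.0 mm.

15.0 mm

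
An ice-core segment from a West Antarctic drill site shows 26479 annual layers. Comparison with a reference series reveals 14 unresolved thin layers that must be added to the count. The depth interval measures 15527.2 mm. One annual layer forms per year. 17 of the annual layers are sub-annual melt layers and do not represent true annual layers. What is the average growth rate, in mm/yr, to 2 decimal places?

Correcting the raw count gives 26479 − 17 + 14 = 26476 true annual layers.
Extension rate ≈ 15527.2 / 26476 = 0.59 mm/yr.

0.59 mm/yr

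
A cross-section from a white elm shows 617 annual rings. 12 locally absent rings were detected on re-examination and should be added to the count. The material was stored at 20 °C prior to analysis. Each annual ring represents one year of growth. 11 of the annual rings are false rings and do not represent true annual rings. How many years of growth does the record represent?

After corrections the count is 617 − 11 + 12 = 618 annual rings.
At one annual ring per year, that is 618 years.

618 years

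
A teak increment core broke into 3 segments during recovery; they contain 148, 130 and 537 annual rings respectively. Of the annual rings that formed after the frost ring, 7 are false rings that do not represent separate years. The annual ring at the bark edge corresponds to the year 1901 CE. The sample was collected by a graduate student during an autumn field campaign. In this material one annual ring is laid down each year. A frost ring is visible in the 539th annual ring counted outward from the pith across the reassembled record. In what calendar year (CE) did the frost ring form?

1632 CE

Total annual rings = 148 + 130 + 537 = 815.
The frost ring sits at annual ring 539 from the pith, so 815 − 539 = 276 annual rings formed after it.
Removing the 7 false annual rings leaves 276 − 7 = 269 true annual rings beyond the frost ring.
The annual ring at the bark edge is 1901 CE, so the frost ring dates to 1901 − 269 = 1632 CE.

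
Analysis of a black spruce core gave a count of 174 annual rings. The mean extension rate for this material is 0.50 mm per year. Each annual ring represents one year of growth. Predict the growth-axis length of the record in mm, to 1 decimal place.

174 years of growth are recorded.
174 years at 0.50 mm/year gives 0.50 × 174 = 87.0 mm.

87.0 mm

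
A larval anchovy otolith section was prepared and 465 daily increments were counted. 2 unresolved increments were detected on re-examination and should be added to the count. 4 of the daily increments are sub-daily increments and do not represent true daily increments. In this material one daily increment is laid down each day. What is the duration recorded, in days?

Correcting the raw count gives 465 − 4 + 2 = 463 true daily increments.
With a one-to-one daily increment periodicity this is 463 days.

463 d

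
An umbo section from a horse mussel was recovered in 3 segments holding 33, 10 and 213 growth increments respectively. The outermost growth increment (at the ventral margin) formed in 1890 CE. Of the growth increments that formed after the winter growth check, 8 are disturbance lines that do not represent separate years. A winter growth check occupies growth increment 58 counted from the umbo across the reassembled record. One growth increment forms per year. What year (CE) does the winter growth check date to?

Total growth increments = 33 + 10 + 213 = 256.
256 − 58 = 198 growth increments lie beyond the winter growth check toward the ventral margin.
Removing the 8 false growth increments leaves 198 − 8 = 190 true growth increments beyond the winter growth check.
1890 − 190 = 1700 CE.

1700 CE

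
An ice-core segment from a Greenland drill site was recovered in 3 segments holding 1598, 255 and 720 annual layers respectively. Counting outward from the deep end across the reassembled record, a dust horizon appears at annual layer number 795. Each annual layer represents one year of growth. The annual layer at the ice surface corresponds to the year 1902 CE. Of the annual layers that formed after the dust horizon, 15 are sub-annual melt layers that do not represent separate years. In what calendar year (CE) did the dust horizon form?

139 CE

Total annual layers = 1598 + 255 + 720 = 2573.
The dust horizon sits at annual layer 795 from the deep end, so 2573 − 795 = 1778 annual layers formed after it.
1778 − 15 false = 1763 true annual layers after the dust horizon.
The annual layer at the ice surface is 1902 CE, so the dust horizon dates to 1902 − 1763 = 139 CE.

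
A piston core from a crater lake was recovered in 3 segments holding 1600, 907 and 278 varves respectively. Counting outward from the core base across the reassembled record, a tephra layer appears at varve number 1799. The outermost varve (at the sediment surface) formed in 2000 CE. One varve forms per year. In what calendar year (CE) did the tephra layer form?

1014 CE

Total varves = 1600 + 907 + 278 = 2785.
2785 − 1799 = 986 varves lie beyond the tephra layer toward the sediment surface.
2000 − 986 = 1014 CE.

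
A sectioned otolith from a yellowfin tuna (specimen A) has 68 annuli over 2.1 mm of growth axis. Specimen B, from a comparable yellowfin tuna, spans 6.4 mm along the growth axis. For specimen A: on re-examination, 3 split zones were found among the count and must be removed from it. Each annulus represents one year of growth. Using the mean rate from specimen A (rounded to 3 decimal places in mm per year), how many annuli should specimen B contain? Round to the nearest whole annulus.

200 annuli

Specimen A: after corrections the count is 68 − 3 = 65 annuli.
A: 2.1 mm over 65 years gives 2.1 / 65 ≈ 0.032 mm per year.
B spans 6.4 / 0.032 = 200.00 years ≈ 200 annuli.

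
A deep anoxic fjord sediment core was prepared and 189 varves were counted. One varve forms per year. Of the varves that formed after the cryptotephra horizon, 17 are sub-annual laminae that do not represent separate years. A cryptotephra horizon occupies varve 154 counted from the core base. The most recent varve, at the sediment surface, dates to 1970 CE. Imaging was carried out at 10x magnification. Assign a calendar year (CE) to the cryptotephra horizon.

189 − 154 = 35 varves lie beyond the cryptotephra horizon toward the sediment surface.
35 − 17 false = 18 true varves after the cryptotephra horizon.
Counting back 18 years from 1970 CE places the cryptotephra horizon in 1970 − 18 = 1952 CE.

1952 CE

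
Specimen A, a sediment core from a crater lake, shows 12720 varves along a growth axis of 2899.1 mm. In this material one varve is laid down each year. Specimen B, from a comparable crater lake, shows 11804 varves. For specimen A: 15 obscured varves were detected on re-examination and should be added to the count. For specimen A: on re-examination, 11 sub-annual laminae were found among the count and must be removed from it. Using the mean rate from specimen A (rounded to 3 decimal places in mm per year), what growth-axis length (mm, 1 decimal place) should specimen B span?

2691.3 mm

Specimen A: adjusted count: 12720 − 11 + 15 = 12724 varves.
A: 2899.1 mm over 12724 years gives 2899.1 / 12724 ≈ 0.228 mm per year.
For B, 0.228 mm/year × 11804 years = 2691.3 mm.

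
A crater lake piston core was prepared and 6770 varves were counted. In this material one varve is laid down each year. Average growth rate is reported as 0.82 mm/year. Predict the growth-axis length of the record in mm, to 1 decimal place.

5551.4 mm

6770 years of growth are recorded.
Length ≈ 0.82 × 6770 = 5551.4 mm.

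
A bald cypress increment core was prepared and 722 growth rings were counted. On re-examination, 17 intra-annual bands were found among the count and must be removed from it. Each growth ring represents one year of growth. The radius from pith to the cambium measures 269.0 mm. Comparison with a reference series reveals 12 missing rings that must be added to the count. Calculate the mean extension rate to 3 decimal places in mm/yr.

Correcting the raw count gives 722 − 17 + 12 = 717 true growth rings.
269.0 mm over 717 years gives 269.0 / 717 ≈ 0.375 mm/yr.

0.375 mm/yr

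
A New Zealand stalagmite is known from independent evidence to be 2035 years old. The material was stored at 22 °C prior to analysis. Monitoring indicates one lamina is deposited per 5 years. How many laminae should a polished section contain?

At 5 years per lamina, 2035 / 5 = 407 laminae are expected.
So 407 laminae should be present.

407 laminae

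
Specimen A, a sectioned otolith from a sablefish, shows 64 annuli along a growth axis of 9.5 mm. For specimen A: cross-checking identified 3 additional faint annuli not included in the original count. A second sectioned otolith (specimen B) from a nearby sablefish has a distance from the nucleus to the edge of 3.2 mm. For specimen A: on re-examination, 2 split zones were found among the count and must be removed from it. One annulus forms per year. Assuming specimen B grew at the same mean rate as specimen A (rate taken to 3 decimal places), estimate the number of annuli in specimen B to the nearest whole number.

22 annuli

Specimen A: correcting the raw count gives 64 − 2 + 3 = 65 true annuli.
A: Mean rate = 9.5 mm / 65 years ≈ 0.146 mm per year.
For B, 3.2 / 0.146 = 21.92 years ≈ 22 annuli.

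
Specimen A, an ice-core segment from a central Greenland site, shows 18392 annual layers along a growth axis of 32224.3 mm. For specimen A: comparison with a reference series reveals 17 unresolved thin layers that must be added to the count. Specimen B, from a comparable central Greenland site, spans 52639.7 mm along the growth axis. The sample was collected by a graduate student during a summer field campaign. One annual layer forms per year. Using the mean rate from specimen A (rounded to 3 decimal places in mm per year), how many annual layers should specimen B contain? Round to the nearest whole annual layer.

30080 annual layers

Specimen A: after corrections the count is 18392 + 17 = 18409 annual layers.
A: Extension rate ≈ 32224.3 / 18409 = 1.750 mm/year.
Specimen B: 52639.7 mm / 1.750 mm per year = 30079.83 years ≈ 30080 annual layers.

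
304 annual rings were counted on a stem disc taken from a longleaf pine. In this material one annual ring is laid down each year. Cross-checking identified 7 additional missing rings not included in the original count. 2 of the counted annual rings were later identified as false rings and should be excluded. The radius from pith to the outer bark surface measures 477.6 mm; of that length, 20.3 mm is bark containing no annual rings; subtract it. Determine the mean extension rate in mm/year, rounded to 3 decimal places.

True annual ring count = 304 − 2 + 7 = 309.
Removing the 20.3 mm offcut leaves 477.6 − 20.3 = 457.3 mm.
457.3 mm over 309 years gives 457.3 / 309 ≈ 1.480 mm/year.

1.480 mm/year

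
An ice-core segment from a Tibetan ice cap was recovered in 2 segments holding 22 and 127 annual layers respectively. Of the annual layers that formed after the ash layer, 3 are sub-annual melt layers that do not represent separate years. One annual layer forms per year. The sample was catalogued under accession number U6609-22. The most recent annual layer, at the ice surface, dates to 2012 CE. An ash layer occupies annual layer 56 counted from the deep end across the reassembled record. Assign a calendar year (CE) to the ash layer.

Total annual layers = 22 + 127 = 149.
The ash layer sits at annual layer 56 from the deep end, so 149 − 56 = 93 annual layers formed after it.
93 − 3 false = 90 true annual layers after the ash layer.
2012 − 90 = 1922 CE.

1922 CE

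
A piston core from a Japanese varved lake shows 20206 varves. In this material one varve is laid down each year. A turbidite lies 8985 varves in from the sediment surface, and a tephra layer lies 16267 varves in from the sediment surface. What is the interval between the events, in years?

7282 yr

Separation: 16267 − 8985 = 7282 varves.
At one varve per year, 7282 years elapsed between them.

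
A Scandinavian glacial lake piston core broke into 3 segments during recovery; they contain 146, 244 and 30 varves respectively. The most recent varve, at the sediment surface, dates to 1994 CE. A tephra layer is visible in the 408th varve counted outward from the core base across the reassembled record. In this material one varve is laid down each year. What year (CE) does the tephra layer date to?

1982 CE

Total varves = 146 + 244 + 30 = 420.
The tephra layer sits at varve 408 from the core base, so 420 − 408 = 12 varves formed after it.
Counting back 12 years from 1994 CE places the tephra layer in 1994 − 12 = 1982 CE.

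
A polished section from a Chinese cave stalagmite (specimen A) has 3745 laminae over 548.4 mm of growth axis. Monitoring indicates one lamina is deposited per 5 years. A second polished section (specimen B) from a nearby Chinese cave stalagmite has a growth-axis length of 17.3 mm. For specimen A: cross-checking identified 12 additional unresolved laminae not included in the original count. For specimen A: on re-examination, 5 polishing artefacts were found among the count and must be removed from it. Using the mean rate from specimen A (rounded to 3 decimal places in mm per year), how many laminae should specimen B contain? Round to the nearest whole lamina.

119 laminae

Specimen A: adjusted count: 3745 − 5 + 12 = 3752 laminae.
Specimen A: at 5 years per lamina, 3752 × 5 = 18760 years.
A: Extension rate ≈ 548.4 / 18760 = 0.029 mm/year.
For B, 17.3 / 0.029 = 596.55 years; at 5 years per lamina that is 596.55 / 5 ≈ 119 laminae.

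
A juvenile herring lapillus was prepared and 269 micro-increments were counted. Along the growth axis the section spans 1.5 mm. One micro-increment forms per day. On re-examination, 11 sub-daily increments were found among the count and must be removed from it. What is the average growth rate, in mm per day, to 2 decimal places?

After corrections the count is 269 − 11 = 258 micro-increments.
1.5 mm over 258 days gives 1.5 / 258 ≈ 0.01 mm per day.

0.01 mm per day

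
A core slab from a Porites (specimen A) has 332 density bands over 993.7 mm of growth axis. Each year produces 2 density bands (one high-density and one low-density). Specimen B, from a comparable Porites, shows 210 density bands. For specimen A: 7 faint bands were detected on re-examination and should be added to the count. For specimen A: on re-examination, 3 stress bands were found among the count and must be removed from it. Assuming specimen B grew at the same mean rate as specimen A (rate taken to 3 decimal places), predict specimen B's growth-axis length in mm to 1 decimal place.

621.1 mm

Specimen A: true density band count = 332 − 3 + 7 = 336.
Specimen A: dividing by 2 density bands per year: 336 / 2 = 168 years.
A: Mean rate = 993.7 mm / 168 years ≈ 5.915 mm/yr.
Specimen B: dividing by 2 density bands per year: 210 / 2 = 105 years. Length of B = 5.915 × 105 = 621.1 mm.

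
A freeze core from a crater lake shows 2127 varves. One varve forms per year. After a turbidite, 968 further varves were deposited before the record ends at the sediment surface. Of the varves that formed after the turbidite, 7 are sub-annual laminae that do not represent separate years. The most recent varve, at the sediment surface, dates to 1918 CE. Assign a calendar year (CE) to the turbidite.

957 CE

968 varves formed after the turbidite.
Removing the 7 false varves leaves 968 − 7 = 961 true varves beyond the turbidite.
1918 − 961 = 957 CE.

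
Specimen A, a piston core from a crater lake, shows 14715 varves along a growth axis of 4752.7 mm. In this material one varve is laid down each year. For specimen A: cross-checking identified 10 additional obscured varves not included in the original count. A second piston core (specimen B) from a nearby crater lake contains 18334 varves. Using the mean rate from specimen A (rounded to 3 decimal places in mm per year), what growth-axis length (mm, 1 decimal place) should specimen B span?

5921.9 mm

Specimen A: adjusted count: 14715 + 10 = 14725 varves.
A: Mean rate = 4752.7 mm / 14725 years ≈ 0.323 mm/yr.
For B, 0.323 mm/year × 18334 years = 5921.9 mm.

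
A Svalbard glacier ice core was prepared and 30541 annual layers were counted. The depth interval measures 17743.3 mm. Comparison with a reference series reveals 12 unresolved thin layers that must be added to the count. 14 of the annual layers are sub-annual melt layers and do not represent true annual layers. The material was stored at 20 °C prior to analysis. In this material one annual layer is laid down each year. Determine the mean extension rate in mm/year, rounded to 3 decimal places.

True annual layer count = 30541 − 14 + 12 = 30539.
Mean rate = 17743.3 mm / 30539 years ≈ 0.581 mm/year.

0.581 mm/year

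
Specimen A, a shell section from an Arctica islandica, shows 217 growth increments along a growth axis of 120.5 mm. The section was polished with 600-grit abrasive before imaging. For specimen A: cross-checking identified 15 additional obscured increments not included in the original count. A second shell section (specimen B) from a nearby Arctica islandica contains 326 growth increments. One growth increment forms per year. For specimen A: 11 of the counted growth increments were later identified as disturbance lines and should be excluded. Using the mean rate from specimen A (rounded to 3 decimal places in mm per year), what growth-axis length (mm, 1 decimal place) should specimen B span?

Specimen A: true growth increment count = 217 − 11 + 15 = 221.
A: Mean rate = 120.5 mm / 221 years ≈ 0.545 mm/year.
Length of B = 0.545 × 326 = 177.7 mm.

177.7 mm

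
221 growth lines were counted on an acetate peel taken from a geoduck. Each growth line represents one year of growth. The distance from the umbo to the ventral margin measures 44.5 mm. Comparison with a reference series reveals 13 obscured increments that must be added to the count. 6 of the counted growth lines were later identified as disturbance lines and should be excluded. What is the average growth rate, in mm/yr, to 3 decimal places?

Correcting the raw count gives 221 − 6 + 13 = 228 true growth lines.
44.5 mm over 228 years gives 44.5 / 228 ≈ 0.195 mm/yr.

0.195 mm/yr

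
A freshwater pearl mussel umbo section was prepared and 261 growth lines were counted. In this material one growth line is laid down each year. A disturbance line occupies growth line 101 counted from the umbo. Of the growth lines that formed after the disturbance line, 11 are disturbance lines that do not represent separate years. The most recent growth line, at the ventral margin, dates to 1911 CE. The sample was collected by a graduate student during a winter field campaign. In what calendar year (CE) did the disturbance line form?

Between growth line 101 and the ventral margin there are 261 − 101 = 160 growth lines.
Removing the 11 false growth lines leaves 160 − 11 = 149 true growth lines beyond the disturbance line.
Counting back 149 years from 1911 CE places the disturbance line in 1911 − 149 = 1762 CE.

1762 CE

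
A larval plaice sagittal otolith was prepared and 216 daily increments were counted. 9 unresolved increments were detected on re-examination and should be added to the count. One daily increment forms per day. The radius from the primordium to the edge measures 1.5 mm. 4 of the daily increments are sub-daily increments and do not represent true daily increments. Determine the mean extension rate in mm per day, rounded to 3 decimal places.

0.007 mm per day

Adjusted count: 216 − 4 + 9 = 221 daily increments.
1.5 mm over 221 days gives 1.5 / 221 ≈ 0.007 mm per day.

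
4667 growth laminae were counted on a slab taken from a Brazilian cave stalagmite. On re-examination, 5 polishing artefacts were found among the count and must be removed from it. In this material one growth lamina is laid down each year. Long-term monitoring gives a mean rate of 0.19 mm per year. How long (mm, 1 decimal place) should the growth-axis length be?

885.8 mm

True growth lamina count = 4667 − 5 = 4662.
4662 years at 0.19 mm/year gives 0.19 × 4662 = 885.8 mm.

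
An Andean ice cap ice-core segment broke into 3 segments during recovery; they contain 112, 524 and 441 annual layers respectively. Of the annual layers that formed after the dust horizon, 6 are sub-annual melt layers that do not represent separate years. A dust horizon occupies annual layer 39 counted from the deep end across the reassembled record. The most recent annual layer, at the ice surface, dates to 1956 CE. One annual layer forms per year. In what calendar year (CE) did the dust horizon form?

Total annual layers = 112 + 524 + 441 = 1077.
The dust horizon sits at annual layer 39 from the deep end, so 1077 − 39 = 1038 annual layers formed after it.
Excluding 6 false annual layers: 1038 − 6 = 1032.
1956 − 1032 = 924 CE.

924 CE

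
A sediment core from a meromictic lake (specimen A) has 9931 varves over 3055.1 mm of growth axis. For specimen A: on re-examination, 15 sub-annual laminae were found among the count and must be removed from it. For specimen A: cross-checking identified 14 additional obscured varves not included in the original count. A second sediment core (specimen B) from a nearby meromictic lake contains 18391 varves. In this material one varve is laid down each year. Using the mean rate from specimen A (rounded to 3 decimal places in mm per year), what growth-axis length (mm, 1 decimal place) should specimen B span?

Specimen A: correcting the raw count gives 9931 − 15 + 14 = 9930 true varves.
A: Extension rate ≈ 3055.1 / 9930 = 0.308 mm/yr.
For B, 0.308 mm/year × 18391 years = 5664.4 mm.

5664.4 mm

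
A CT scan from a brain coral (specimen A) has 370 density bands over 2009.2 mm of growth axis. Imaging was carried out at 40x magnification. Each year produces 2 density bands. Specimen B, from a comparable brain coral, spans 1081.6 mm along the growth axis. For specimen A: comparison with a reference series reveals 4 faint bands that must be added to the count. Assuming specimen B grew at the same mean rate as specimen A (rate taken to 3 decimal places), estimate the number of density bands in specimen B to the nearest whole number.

Specimen A: after corrections the count is 370 + 4 = 374 density bands.
Specimen A: 374 density bands at 2 per year is 374 / 2 = 187 years.
A: 2009.2 mm over 187 years gives 2009.2 / 187 ≈ 10.744 mm per year.
B spans 1081.6 / 10.744 = 100.67 years; at 2 density bands per year that is 100.67 × 2 ≈ 201 density bands.

201 density bands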